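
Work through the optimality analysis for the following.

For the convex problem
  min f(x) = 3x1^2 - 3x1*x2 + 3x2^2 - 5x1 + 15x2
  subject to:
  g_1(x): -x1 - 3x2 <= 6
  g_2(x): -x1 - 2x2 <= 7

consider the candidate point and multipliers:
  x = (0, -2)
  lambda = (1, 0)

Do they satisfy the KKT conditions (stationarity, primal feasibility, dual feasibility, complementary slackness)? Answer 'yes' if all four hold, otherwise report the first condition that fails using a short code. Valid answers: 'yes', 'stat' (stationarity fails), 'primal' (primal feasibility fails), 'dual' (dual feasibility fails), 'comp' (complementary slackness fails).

Gradient of f: grad f(x) = Q x + c = (1, 3)
Constraint values g_i(x) = a_i^T x - b_i:
  g_1((0, -2)) = 0
  g_2((0, -2)) = -3
Stationarity residual: grad f(x) + sum_i lambda_i a_i = (0, 0)
  -> stationarity OK
Primal feasibility (all g_i <= 0): OK
Dual feasibility (all lambda_i >= 0): OK
Complementary slackness (lambda_i * g_i(x) = 0 for all i): OK

Verdict: yes, KKT holds.

yes


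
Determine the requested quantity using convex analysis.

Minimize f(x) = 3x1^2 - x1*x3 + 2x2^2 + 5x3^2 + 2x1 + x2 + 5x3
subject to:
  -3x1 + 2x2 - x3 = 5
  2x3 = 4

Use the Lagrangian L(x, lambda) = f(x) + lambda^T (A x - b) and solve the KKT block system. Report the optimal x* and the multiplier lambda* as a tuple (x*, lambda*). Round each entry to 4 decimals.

Form the Lagrangian:
  L(x, lambda) = (1/2) x^T Q x + c^T x + lambda^T (A x - b)
Stationarity (grad_x L = 0): Q x + c + A^T lambda = 0.
Primal feasibility: A x = b.

This gives the KKT block system:
  [ Q   A^T ] [ x     ]   [-c ]
  [ A    0  ] [ lambda ] = [ b ]

Solving the linear system:
  x*      = (-1.5, 1.25, 2)
  lambda* = (-3, -14.75)
  f(x*)   = 41.125

x* = (-1.5, 1.25, 2), lambda* = (-3, -14.75)


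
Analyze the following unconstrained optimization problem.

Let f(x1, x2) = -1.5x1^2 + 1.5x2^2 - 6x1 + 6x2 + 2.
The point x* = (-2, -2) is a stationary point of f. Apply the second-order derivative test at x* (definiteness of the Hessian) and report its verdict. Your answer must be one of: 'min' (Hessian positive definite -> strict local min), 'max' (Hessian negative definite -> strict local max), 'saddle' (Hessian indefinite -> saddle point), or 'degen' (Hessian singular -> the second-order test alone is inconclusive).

Compute the Hessian H = grad^2 f:
  H = [[-3, 0], [0, 3]]
Verify stationarity: grad f(x*) = H x* + g = (0, 0).
Eigenvalues of H: -3, 3.
Eigenvalues have mixed signs, so H is indefinite -> x* is a saddle point.

saddle


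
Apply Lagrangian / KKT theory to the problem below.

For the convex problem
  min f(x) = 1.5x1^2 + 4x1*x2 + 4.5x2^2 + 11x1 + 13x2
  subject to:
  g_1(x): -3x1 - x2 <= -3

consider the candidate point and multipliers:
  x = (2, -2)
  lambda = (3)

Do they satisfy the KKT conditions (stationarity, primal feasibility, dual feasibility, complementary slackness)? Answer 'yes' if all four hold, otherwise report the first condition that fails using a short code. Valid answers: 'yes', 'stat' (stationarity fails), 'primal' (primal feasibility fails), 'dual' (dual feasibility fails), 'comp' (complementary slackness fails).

Gradient of f: grad f(x) = Q x + c = (9, 3)
Constraint values g_i(x) = a_i^T x - b_i:
  g_1((2, -2)) = -1
Stationarity residual: grad f(x) + sum_i lambda_i a_i = (0, 0)
  -> stationarity OK
Primal feasibility (all g_i <= 0): OK
Dual feasibility (all lambda_i >= 0): OK
Complementary slackness (lambda_i * g_i(x) = 0 for all i): FAILS

Verdict: the first failing condition is complementary_slackness -> comp.

comp


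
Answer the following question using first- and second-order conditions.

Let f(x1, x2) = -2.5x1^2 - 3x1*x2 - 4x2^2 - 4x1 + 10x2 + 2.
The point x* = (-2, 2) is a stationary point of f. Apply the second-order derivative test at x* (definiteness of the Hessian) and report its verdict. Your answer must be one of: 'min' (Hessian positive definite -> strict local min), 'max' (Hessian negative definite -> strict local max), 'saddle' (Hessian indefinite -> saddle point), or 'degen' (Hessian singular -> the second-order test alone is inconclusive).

Compute the Hessian H = grad^2 f:
  H = [[-5, -3], [-3, -8]]
Verify stationarity: grad f(x*) = H x* + g = (0, 0).
Eigenvalues of H: -9.8541, -3.1459.
Both eigenvalues < 0, so H is negative definite -> x* is a strict local max.

max


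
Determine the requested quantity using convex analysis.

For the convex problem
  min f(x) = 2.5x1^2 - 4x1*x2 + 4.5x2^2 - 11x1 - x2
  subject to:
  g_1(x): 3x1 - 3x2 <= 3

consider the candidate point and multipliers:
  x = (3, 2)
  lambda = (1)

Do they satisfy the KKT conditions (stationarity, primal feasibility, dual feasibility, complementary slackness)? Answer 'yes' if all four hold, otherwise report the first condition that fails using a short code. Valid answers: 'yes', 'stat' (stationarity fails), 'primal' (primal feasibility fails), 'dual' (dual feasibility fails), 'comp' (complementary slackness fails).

Gradient of f: grad f(x) = Q x + c = (-4, 5)
Constraint values g_i(x) = a_i^T x - b_i:
  g_1((3, 2)) = 0
Stationarity residual: grad f(x) + sum_i lambda_i a_i = (-1, 2)
  -> stationarity FAILS
Primal feasibility (all g_i <= 0): OK
Dual feasibility (all lambda_i >= 0): OK
Complementary slackness (lambda_i * g_i(x) = 0 for all i): OK

Verdict: the first failing condition is stationarity -> stat.

stat


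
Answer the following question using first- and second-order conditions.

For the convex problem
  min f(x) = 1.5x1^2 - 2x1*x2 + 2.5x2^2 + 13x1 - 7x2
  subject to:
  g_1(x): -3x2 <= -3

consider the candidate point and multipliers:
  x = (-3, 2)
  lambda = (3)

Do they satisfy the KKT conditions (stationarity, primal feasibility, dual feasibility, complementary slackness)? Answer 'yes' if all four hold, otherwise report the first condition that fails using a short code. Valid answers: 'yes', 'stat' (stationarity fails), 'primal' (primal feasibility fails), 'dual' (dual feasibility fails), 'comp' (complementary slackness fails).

Gradient of f: grad f(x) = Q x + c = (0, 9)
Constraint values g_i(x) = a_i^T x - b_i:
  g_1((-3, 2)) = -3
Stationarity residual: grad f(x) + sum_i lambda_i a_i = (0, 0)
  -> stationarity OK
Primal feasibility (all g_i <= 0): OK
Dual feasibility (all lambda_i >= 0): OK
Complementary slackness (lambda_i * g_i(x) = 0 for all i): FAILS

Verdict: the first failing condition is complementary_slackness -> comp.

comp


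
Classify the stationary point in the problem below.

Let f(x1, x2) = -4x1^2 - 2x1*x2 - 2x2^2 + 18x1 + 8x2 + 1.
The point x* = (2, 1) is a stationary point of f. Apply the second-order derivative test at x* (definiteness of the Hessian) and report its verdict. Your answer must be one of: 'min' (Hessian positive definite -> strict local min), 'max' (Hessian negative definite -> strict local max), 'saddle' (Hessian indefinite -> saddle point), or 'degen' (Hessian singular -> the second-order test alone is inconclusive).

Compute the Hessian H = grad^2 f:
  H = [[-8, -2], [-2, -4]]
Verify stationarity: grad f(x*) = H x* + g = (0, 0).
Eigenvalues of H: -8.8284, -3.1716.
Both eigenvalues < 0, so H is negative definite -> x* is a strict local max.

max


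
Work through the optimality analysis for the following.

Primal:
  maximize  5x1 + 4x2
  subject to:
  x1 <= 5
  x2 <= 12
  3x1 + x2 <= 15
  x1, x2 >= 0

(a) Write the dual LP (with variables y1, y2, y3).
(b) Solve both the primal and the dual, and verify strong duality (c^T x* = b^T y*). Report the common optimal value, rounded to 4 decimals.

The standard primal-dual pair for 'max c^T x s.t. A x <= b, x >= 0' is:
  Dual:  min b^T y  s.t.  A^T y >= c,  y >= 0.

So the dual LP is:
  minimize  5y1 + 12y2 + 15y3
  subject to:
    y1 + 3y3 >= 5
    y2 + y3 >= 4
    y1, y2, y3 >= 0

Solving the primal: x* = (1, 12).
  primal value c^T x* = 53.
Solving the dual: y* = (0, 2.3333, 1.6667).
  dual value b^T y* = 53.
Strong duality: c^T x* = b^T y*. Confirmed.

53


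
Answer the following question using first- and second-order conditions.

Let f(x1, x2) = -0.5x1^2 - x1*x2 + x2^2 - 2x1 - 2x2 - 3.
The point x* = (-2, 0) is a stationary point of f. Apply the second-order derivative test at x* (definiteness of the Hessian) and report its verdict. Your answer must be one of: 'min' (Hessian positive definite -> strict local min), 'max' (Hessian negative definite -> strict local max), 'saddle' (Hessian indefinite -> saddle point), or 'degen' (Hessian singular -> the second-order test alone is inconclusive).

Compute the Hessian H = grad^2 f:
  H = [[-1, -1], [-1, 2]]
Verify stationarity: grad f(x*) = H x* + g = (0, 0).
Eigenvalues of H: -1.3028, 2.3028.
Eigenvalues have mixed signs, so H is indefinite -> x* is a saddle point.

saddle


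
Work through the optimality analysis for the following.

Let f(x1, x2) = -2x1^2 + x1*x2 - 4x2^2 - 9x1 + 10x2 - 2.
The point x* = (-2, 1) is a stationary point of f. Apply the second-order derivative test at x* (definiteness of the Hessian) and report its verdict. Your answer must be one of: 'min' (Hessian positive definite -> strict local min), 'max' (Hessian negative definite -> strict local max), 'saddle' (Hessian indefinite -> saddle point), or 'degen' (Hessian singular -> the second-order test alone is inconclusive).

Compute the Hessian H = grad^2 f:
  H = [[-4, 1], [1, -8]]
Verify stationarity: grad f(x*) = H x* + g = (0, 0).
Eigenvalues of H: -8.2361, -3.7639.
Both eigenvalues < 0, so H is negative definite -> x* is a strict local max.

max


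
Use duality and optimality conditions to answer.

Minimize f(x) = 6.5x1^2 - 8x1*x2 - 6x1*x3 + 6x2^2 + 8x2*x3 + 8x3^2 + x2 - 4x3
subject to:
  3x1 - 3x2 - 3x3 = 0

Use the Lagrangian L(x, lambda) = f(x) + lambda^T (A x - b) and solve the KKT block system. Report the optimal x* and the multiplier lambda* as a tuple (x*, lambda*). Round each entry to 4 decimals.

Form the Lagrangian:
  L(x, lambda) = (1/2) x^T Q x + c^T x + lambda^T (A x - b)
Stationarity (grad_x L = 0): Q x + c + A^T lambda = 0.
Primal feasibility: A x = b.

This gives the KKT block system:
  [ Q   A^T ] [ x     ]   [-c ]
  [ A    0  ] [ lambda ] = [ b ]

Solving the linear system:
  x*      = (-0.0192, -0.4327, 0.4135)
  lambda* = (-0.2436)
  f(x*)   = -1.0433

x* = (-0.0192, -0.4327, 0.4135), lambda* = (-0.2436)


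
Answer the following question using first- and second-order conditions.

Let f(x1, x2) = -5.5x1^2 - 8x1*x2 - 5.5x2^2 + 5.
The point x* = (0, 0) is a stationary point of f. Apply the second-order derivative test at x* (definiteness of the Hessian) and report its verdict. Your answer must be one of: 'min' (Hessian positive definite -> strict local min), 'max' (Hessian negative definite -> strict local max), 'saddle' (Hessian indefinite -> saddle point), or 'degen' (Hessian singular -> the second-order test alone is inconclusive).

Compute the Hessian H = grad^2 f:
  H = [[-11, -8], [-8, -11]]
Verify stationarity: grad f(x*) = H x* + g = (0, 0).
Eigenvalues of H: -19, -3.
Both eigenvalues < 0, so H is negative definite -> x* is a strict local max.

max


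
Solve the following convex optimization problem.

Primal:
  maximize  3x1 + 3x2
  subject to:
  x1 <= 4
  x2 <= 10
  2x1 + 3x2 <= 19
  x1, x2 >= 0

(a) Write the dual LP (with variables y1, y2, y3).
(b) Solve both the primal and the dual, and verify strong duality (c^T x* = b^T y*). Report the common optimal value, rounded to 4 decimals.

The standard primal-dual pair for 'max c^T x s.t. A x <= b, x >= 0' is:
  Dual:  min b^T y  s.t.  A^T y >= c,  y >= 0.

So the dual LP is:
  minimize  4y1 + 10y2 + 19y3
  subject to:
    y1 + 2y3 >= 3
    y2 + 3y3 >= 3
    y1, y2, y3 >= 0

Solving the primal: x* = (4, 3.6667).
  primal value c^T x* = 23.
Solving the dual: y* = (1, 0, 1).
  dual value b^T y* = 23.
Strong duality: c^T x* = b^T y*. Confirmed.

23


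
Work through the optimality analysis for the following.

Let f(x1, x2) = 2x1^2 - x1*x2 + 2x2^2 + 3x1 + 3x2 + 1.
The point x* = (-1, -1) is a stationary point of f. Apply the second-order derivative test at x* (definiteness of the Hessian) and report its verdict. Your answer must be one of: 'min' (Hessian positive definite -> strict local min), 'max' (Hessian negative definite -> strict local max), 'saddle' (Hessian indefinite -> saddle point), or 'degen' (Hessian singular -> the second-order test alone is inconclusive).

Compute the Hessian H = grad^2 f:
  H = [[4, -1], [-1, 4]]
Verify stationarity: grad f(x*) = H x* + g = (0, 0).
Eigenvalues of H: 3, 5.
Both eigenvalues > 0, so H is positive definite -> x* is a strict local min.

min


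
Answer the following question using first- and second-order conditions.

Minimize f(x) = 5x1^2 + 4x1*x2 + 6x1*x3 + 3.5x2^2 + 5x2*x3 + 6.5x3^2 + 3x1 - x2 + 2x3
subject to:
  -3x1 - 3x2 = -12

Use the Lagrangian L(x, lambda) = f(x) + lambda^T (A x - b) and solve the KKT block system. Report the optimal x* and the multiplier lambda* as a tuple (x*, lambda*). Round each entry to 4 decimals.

Form the Lagrangian:
  L(x, lambda) = (1/2) x^T Q x + c^T x + lambda^T (A x - b)
Stationarity (grad_x L = 0): Q x + c + A^T lambda = 0.
Primal feasibility: A x = b.

This gives the KKT block system:
  [ Q   A^T ] [ x     ]   [-c ]
  [ A    0  ] [ lambda ] = [ b ]

Solving the linear system:
  x*      = (1.0862, 2.9138, -1.7759)
  lambda* = (4.954)
  f(x*)   = 28.1207

x* = (1.0862, 2.9138, -1.7759), lambda* = (4.954)


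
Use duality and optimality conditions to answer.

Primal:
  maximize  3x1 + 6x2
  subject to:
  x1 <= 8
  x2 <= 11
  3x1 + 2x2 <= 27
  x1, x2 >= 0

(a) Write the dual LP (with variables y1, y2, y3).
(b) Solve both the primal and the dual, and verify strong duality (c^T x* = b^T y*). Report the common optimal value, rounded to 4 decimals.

The standard primal-dual pair for 'max c^T x s.t. A x <= b, x >= 0' is:
  Dual:  min b^T y  s.t.  A^T y >= c,  y >= 0.

So the dual LP is:
  minimize  8y1 + 11y2 + 27y3
  subject to:
    y1 + 3y3 >= 3
    y2 + 2y3 >= 6
    y1, y2, y3 >= 0

Solving the primal: x* = (1.6667, 11).
  primal value c^T x* = 71.
Solving the dual: y* = (0, 4, 1).
  dual value b^T y* = 71.
Strong duality: c^T x* = b^T y*. Confirmed.

71


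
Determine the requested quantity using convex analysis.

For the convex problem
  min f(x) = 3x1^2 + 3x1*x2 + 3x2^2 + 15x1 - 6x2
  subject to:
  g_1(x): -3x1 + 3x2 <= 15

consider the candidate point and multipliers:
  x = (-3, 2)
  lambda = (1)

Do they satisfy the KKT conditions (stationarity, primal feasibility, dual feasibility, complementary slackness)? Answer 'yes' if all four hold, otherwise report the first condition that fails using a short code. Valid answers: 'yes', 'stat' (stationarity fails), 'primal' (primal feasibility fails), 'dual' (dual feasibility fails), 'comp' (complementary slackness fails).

Gradient of f: grad f(x) = Q x + c = (3, -3)
Constraint values g_i(x) = a_i^T x - b_i:
  g_1((-3, 2)) = 0
Stationarity residual: grad f(x) + sum_i lambda_i a_i = (0, 0)
  -> stationarity OK
Primal feasibility (all g_i <= 0): OK
Dual feasibility (all lambda_i >= 0): OK
Complementary slackness (lambda_i * g_i(x) = 0 for all i): OK

Verdict: yes, KKT holds.

yes


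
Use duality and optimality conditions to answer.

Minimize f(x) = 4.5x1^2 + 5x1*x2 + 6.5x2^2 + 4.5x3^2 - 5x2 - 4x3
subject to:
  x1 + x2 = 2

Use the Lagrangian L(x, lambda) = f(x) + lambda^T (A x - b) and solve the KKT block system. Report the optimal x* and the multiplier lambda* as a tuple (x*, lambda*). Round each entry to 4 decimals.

Form the Lagrangian:
  L(x, lambda) = (1/2) x^T Q x + c^T x + lambda^T (A x - b)
Stationarity (grad_x L = 0): Q x + c + A^T lambda = 0.
Primal feasibility: A x = b.

This gives the KKT block system:
  [ Q   A^T ] [ x     ]   [-c ]
  [ A    0  ] [ lambda ] = [ b ]

Solving the linear system:
  x*      = (0.9167, 1.0833, 0.4444)
  lambda* = (-13.6667)
  f(x*)   = 10.0694

x* = (0.9167, 1.0833, 0.4444), lambda* = (-13.6667)


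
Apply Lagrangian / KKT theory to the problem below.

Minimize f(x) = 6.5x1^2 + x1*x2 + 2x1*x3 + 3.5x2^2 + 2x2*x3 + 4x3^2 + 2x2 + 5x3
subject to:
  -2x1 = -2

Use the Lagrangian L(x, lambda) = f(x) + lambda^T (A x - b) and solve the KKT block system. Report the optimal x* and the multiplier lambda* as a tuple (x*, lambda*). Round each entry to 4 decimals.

Form the Lagrangian:
  L(x, lambda) = (1/2) x^T Q x + c^T x + lambda^T (A x - b)
Stationarity (grad_x L = 0): Q x + c + A^T lambda = 0.
Primal feasibility: A x = b.

This gives the KKT block system:
  [ Q   A^T ] [ x     ]   [-c ]
  [ A    0  ] [ lambda ] = [ b ]

Solving the linear system:
  x*      = (1, -0.1923, -0.8269)
  lambda* = (5.5769)
  f(x*)   = 3.3173

x* = (1, -0.1923, -0.8269), lambda* = (5.5769)


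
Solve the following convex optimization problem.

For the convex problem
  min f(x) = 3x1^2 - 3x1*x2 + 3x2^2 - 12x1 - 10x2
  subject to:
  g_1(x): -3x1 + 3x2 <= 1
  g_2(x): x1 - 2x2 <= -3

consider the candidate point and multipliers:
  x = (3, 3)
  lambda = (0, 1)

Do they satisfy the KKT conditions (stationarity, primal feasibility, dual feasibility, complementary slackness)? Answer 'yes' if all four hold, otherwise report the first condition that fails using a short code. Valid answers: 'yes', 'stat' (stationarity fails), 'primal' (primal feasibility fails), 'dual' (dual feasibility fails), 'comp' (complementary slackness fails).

Gradient of f: grad f(x) = Q x + c = (-3, -1)
Constraint values g_i(x) = a_i^T x - b_i:
  g_1((3, 3)) = -1
  g_2((3, 3)) = 0
Stationarity residual: grad f(x) + sum_i lambda_i a_i = (-2, -3)
  -> stationarity FAILS
Primal feasibility (all g_i <= 0): OK
Dual feasibility (all lambda_i >= 0): OK
Complementary slackness (lambda_i * g_i(x) = 0 for all i): OK

Verdict: the first failing condition is stationarity -> stat.

stat


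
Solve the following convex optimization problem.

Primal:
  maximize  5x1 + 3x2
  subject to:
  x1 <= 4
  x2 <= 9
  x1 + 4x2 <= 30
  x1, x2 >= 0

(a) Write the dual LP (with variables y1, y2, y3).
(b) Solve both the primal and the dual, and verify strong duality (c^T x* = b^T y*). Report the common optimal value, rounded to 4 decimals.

The standard primal-dual pair for 'max c^T x s.t. A x <= b, x >= 0' is:
  Dual:  min b^T y  s.t.  A^T y >= c,  y >= 0.

So the dual LP is:
  minimize  4y1 + 9y2 + 30y3
  subject to:
    y1 + y3 >= 5
    y2 + 4y3 >= 3
    y1, y2, y3 >= 0

Solving the primal: x* = (4, 6.5).
  primal value c^T x* = 39.5.
Solving the dual: y* = (4.25, 0, 0.75).
  dual value b^T y* = 39.5.
Strong duality: c^T x* = b^T y*. Confirmed.

39.5


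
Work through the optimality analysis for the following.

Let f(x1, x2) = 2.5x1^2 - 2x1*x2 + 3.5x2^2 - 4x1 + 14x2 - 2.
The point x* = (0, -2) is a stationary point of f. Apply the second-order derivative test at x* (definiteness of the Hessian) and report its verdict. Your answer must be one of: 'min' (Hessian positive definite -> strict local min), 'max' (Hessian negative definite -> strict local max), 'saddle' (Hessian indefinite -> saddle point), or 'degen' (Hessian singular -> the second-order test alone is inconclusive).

Compute the Hessian H = grad^2 f:
  H = [[5, -2], [-2, 7]]
Verify stationarity: grad f(x*) = H x* + g = (0, 0).
Eigenvalues of H: 3.7639, 8.2361.
Both eigenvalues > 0, so H is positive definite -> x* is a strict local min.

min


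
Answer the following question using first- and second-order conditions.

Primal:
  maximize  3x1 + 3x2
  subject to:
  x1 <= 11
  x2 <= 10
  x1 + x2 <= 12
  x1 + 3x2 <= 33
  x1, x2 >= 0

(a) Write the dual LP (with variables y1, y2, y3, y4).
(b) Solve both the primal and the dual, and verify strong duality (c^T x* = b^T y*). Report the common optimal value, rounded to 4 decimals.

The standard primal-dual pair for 'max c^T x s.t. A x <= b, x >= 0' is:
  Dual:  min b^T y  s.t.  A^T y >= c,  y >= 0.

So the dual LP is:
  minimize  11y1 + 10y2 + 12y3 + 33y4
  subject to:
    y1 + y3 + y4 >= 3
    y2 + y3 + 3y4 >= 3
    y1, y2, y3, y4 >= 0

Solving the primal: x* = (11, 1).
  primal value c^T x* = 36.
Solving the dual: y* = (0, 0, 3, 0).
  dual value b^T y* = 36.
Strong duality: c^T x* = b^T y*. Confirmed.

36


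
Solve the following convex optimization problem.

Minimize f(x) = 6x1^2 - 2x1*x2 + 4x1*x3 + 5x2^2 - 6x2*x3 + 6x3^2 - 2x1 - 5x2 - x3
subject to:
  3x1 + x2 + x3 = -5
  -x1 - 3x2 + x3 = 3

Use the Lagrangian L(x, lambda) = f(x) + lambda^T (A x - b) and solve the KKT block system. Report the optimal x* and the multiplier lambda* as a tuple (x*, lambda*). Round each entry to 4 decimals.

Form the Lagrangian:
  L(x, lambda) = (1/2) x^T Q x + c^T x + lambda^T (A x - b)
Stationarity (grad_x L = 0): Q x + c + A^T lambda = 0.
Primal feasibility: A x = b.

This gives the KKT block system:
  [ Q   A^T ] [ x     ]   [-c ]
  [ A    0  ] [ lambda ] = [ b ]

Solving the linear system:
  x*      = (-1.3824, -0.6176, -0.2353)
  lambda* = (5.9853, -0.3382)
  f(x*)   = 18.5147

x* = (-1.3824, -0.6176, -0.2353), lambda* = (5.9853, -0.3382)


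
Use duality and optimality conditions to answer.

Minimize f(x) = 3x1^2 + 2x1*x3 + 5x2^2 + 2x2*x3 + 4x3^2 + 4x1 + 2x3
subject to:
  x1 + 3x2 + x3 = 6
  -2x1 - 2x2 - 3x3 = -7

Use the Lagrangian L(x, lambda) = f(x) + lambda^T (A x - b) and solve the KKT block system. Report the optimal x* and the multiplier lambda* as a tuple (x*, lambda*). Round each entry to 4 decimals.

Form the Lagrangian:
  L(x, lambda) = (1/2) x^T Q x + c^T x + lambda^T (A x - b)
Stationarity (grad_x L = 0): Q x + c + A^T lambda = 0.
Primal feasibility: A x = b.

This gives the KKT block system:
  [ Q   A^T ] [ x     ]   [-c ]
  [ A    0  ] [ lambda ] = [ b ]

Solving the linear system:
  x*      = (0.7083, 1.4702, 0.881)
  lambda* = (-3.2262, 3.3929)
  f(x*)   = 23.8512

x* = (0.7083, 1.4702, 0.881), lambda* = (-3.2262, 3.3929)


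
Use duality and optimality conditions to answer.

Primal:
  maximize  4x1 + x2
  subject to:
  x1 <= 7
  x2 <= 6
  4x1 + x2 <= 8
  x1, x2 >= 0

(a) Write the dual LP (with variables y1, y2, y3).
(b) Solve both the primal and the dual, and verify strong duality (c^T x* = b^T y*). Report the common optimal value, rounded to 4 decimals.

The standard primal-dual pair for 'max c^T x s.t. A x <= b, x >= 0' is:
  Dual:  min b^T y  s.t.  A^T y >= c,  y >= 0.

So the dual LP is:
  minimize  7y1 + 6y2 + 8y3
  subject to:
    y1 + 4y3 >= 4
    y2 + y3 >= 1
    y1, y2, y3 >= 0

Solving the primal: x* = (2, 0).
  primal value c^T x* = 8.
Solving the dual: y* = (0, 0, 1).
  dual value b^T y* = 8.
Strong duality: c^T x* = b^T y*. Confirmed.

8


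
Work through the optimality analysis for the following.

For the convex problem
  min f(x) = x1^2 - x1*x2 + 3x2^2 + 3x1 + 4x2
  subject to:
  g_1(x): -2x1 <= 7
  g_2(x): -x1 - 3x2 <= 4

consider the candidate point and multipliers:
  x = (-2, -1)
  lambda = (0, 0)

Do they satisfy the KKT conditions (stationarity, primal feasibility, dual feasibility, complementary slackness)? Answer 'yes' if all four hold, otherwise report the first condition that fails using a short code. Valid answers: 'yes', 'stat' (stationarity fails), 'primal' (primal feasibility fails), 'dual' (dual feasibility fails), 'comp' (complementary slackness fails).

Gradient of f: grad f(x) = Q x + c = (0, 0)
Constraint values g_i(x) = a_i^T x - b_i:
  g_1((-2, -1)) = -3
  g_2((-2, -1)) = 1
Stationarity residual: grad f(x) + sum_i lambda_i a_i = (0, 0)
  -> stationarity OK
Primal feasibility (all g_i <= 0): FAILS
Dual feasibility (all lambda_i >= 0): OK
Complementary slackness (lambda_i * g_i(x) = 0 for all i): OK

Verdict: the first failing condition is primal_feasibility -> primal.

primal


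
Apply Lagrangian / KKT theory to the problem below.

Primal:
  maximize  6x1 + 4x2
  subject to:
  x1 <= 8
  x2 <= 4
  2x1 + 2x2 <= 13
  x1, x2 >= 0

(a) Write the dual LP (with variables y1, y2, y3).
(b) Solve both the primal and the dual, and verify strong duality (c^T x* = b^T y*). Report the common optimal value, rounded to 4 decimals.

The standard primal-dual pair for 'max c^T x s.t. A x <= b, x >= 0' is:
  Dual:  min b^T y  s.t.  A^T y >= c,  y >= 0.

So the dual LP is:
  minimize  8y1 + 4y2 + 13y3
  subject to:
    y1 + 2y3 >= 6
    y2 + 2y3 >= 4
    y1, y2, y3 >= 0

Solving the primal: x* = (6.5, 0).
  primal value c^T x* = 39.
Solving the dual: y* = (0, 0, 3).
  dual value b^T y* = 39.
Strong duality: c^T x* = b^T y*. Confirmed.

39


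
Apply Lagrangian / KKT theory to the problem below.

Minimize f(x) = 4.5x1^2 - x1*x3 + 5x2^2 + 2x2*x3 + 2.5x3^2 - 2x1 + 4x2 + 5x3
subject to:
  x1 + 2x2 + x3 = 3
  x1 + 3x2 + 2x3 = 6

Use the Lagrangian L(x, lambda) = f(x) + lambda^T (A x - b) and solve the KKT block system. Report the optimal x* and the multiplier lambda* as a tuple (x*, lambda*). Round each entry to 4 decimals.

Form the Lagrangian:
  L(x, lambda) = (1/2) x^T Q x + c^T x + lambda^T (A x - b)
Stationarity (grad_x L = 0): Q x + c + A^T lambda = 0.
Primal feasibility: A x = b.

This gives the KKT block system:
  [ Q   A^T ] [ x     ]   [-c ]
  [ A    0  ] [ lambda ] = [ b ]

Solving the linear system:
  x*      = (-0.2778, 0.2778, 2.7222)
  lambda* = (33.8889, -26.6667)
  f(x*)   = 36.8056

x* = (-0.2778, 0.2778, 2.7222), lambda* = (33.8889, -26.6667)


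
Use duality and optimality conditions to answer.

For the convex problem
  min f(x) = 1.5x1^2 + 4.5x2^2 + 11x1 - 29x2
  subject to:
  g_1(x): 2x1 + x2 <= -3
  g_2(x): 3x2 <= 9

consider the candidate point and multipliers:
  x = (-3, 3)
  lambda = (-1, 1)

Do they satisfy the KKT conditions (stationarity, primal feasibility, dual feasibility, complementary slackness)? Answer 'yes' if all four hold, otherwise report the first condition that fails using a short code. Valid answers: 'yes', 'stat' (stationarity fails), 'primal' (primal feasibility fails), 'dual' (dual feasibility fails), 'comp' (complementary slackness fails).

Gradient of f: grad f(x) = Q x + c = (2, -2)
Constraint values g_i(x) = a_i^T x - b_i:
  g_1((-3, 3)) = 0
  g_2((-3, 3)) = 0
Stationarity residual: grad f(x) + sum_i lambda_i a_i = (0, 0)
  -> stationarity OK
Primal feasibility (all g_i <= 0): OK
Dual feasibility (all lambda_i >= 0): FAILS
Complementary slackness (lambda_i * g_i(x) = 0 for all i): OK

Verdict: the first failing condition is dual_feasibility -> dual.

dual


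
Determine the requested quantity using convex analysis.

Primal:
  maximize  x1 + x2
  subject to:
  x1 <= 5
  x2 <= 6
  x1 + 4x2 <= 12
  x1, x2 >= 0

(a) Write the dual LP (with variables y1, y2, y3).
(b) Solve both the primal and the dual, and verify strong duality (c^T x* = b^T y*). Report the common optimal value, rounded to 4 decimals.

The standard primal-dual pair for 'max c^T x s.t. A x <= b, x >= 0' is:
  Dual:  min b^T y  s.t.  A^T y >= c,  y >= 0.

So the dual LP is:
  minimize  5y1 + 6y2 + 12y3
  subject to:
    y1 + y3 >= 1
    y2 + 4y3 >= 1
    y1, y2, y3 >= 0

Solving the primal: x* = (5, 1.75).
  primal value c^T x* = 6.75.
Solving the dual: y* = (0.75, 0, 0.25).
  dual value b^T y* = 6.75.
Strong duality: c^T x* = b^T y*. Confirmed.

6.75


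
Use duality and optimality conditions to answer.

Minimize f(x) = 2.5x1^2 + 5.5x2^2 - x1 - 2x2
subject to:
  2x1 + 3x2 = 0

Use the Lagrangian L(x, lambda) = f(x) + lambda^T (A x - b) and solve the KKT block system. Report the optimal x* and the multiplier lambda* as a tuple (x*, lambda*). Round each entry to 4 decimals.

Form the Lagrangian:
  L(x, lambda) = (1/2) x^T Q x + c^T x + lambda^T (A x - b)
Stationarity (grad_x L = 0): Q x + c + A^T lambda = 0.
Primal feasibility: A x = b.

This gives the KKT block system:
  [ Q   A^T ] [ x     ]   [-c ]
  [ A    0  ] [ lambda ] = [ b ]

Solving the linear system:
  x*      = (-0.0337, 0.0225)
  lambda* = (0.5843)
  f(x*)   = -0.0056

x* = (-0.0337, 0.0225), lambda* = (0.5843)


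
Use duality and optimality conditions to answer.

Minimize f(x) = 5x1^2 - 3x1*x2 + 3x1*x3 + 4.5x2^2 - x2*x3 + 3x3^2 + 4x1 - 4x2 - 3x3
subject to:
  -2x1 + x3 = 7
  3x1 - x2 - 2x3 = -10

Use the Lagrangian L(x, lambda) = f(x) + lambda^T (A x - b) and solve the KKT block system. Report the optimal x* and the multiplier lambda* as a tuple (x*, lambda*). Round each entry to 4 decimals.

Form the Lagrangian:
  L(x, lambda) = (1/2) x^T Q x + c^T x + lambda^T (A x - b)
Stationarity (grad_x L = 0): Q x + c + A^T lambda = 0.
Primal feasibility: A x = b.

This gives the KKT block system:
  [ Q   A^T ] [ x     ]   [-c ]
  [ A    0  ] [ lambda ] = [ b ]

Solving the linear system:
  x*      = (-2.6154, -1.3846, 1.7692)
  lambda* = (-21.9231, -10.3846)
  f(x*)   = 19.6923

x* = (-2.6154, -1.3846, 1.7692), lambda* = (-21.9231, -10.3846)


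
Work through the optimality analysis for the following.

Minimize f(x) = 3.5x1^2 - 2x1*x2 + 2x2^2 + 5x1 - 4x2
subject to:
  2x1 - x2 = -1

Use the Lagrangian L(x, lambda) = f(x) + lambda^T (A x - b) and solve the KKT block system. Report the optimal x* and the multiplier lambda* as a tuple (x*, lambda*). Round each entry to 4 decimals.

Form the Lagrangian:
  L(x, lambda) = (1/2) x^T Q x + c^T x + lambda^T (A x - b)
Stationarity (grad_x L = 0): Q x + c + A^T lambda = 0.
Primal feasibility: A x = b.

This gives the KKT block system:
  [ Q   A^T ] [ x     ]   [-c ]
  [ A    0  ] [ lambda ] = [ b ]

Solving the linear system:
  x*      = (-0.2, 0.6)
  lambda* = (-1.2)
  f(x*)   = -2.3

x* = (-0.2, 0.6), lambda* = (-1.2)


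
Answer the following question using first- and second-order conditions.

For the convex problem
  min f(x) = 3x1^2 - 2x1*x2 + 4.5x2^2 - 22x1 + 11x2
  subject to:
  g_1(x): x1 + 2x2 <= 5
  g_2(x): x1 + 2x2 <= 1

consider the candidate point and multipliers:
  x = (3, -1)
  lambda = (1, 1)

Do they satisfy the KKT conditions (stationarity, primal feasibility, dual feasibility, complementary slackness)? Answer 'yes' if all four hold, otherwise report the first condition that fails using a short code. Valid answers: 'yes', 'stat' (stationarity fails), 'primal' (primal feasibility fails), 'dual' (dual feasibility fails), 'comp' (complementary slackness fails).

Gradient of f: grad f(x) = Q x + c = (-2, -4)
Constraint values g_i(x) = a_i^T x - b_i:
  g_1((3, -1)) = -4
  g_2((3, -1)) = 0
Stationarity residual: grad f(x) + sum_i lambda_i a_i = (0, 0)
  -> stationarity OK
Primal feasibility (all g_i <= 0): OK
Dual feasibility (all lambda_i >= 0): OK
Complementary slackness (lambda_i * g_i(x) = 0 for all i): FAILS

Verdict: the first failing condition is complementary_slackness -> comp.

comp


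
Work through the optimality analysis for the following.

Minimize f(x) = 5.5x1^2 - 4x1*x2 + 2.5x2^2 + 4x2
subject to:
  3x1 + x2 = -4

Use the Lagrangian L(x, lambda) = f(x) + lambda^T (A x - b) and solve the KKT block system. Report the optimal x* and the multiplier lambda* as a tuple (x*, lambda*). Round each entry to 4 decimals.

Form the Lagrangian:
  L(x, lambda) = (1/2) x^T Q x + c^T x + lambda^T (A x - b)
Stationarity (grad_x L = 0): Q x + c + A^T lambda = 0.
Primal feasibility: A x = b.

This gives the KKT block system:
  [ Q   A^T ] [ x     ]   [-c ]
  [ A    0  ] [ lambda ] = [ b ]

Solving the linear system:
  x*      = (-0.8, -1.6)
  lambda* = (0.8)
  f(x*)   = -1.6

x* = (-0.8, -1.6), lambda* = (0.8)


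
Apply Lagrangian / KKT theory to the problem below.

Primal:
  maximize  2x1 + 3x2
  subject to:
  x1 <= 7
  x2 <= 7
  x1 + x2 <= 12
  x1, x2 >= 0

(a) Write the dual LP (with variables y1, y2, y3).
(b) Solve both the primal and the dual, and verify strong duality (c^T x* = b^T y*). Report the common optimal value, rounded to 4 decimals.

The standard primal-dual pair for 'max c^T x s.t. A x <= b, x >= 0' is:
  Dual:  min b^T y  s.t.  A^T y >= c,  y >= 0.

So the dual LP is:
  minimize  7y1 + 7y2 + 12y3
  subject to:
    y1 + y3 >= 2
    y2 + y3 >= 3
    y1, y2, y3 >= 0

Solving the primal: x* = (5, 7).
  primal value c^T x* = 31.
Solving the dual: y* = (0, 1, 2).
  dual value b^T y* = 31.
Strong duality: c^T x* = b^T y*. Confirmed.

31


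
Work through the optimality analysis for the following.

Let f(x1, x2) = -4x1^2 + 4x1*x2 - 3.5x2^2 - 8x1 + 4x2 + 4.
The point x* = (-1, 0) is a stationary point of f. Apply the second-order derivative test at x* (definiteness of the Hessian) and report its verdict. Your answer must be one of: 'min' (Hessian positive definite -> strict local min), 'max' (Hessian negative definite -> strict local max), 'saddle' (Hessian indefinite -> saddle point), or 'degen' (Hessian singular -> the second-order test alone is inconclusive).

Compute the Hessian H = grad^2 f:
  H = [[-8, 4], [4, -7]]
Verify stationarity: grad f(x*) = H x* + g = (0, 0).
Eigenvalues of H: -11.5311, -3.4689.
Both eigenvalues < 0, so H is negative definite -> x* is a strict local max.

max


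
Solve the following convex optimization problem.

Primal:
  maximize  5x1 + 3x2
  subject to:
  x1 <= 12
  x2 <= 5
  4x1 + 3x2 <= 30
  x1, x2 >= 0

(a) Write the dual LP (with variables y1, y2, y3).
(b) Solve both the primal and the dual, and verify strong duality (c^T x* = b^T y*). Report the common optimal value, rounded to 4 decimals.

The standard primal-dual pair for 'max c^T x s.t. A x <= b, x >= 0' is:
  Dual:  min b^T y  s.t.  A^T y >= c,  y >= 0.

So the dual LP is:
  minimize  12y1 + 5y2 + 30y3
  subject to:
    y1 + 4y3 >= 5
    y2 + 3y3 >= 3
    y1, y2, y3 >= 0

Solving the primal: x* = (7.5, 0).
  primal value c^T x* = 37.5.
Solving the dual: y* = (0, 0, 1.25).
  dual value b^T y* = 37.5.
Strong duality: c^T x* = b^T y*. Confirmed.

37.5


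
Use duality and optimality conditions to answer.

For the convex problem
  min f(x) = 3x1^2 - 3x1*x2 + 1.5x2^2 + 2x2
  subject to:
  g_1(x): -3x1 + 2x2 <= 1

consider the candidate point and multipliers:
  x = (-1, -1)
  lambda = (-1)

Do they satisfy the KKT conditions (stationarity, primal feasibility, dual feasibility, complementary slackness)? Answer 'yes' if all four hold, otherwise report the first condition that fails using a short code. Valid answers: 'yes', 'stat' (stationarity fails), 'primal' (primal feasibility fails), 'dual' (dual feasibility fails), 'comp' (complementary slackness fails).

Gradient of f: grad f(x) = Q x + c = (-3, 2)
Constraint values g_i(x) = a_i^T x - b_i:
  g_1((-1, -1)) = 0
Stationarity residual: grad f(x) + sum_i lambda_i a_i = (0, 0)
  -> stationarity OK
Primal feasibility (all g_i <= 0): OK
Dual feasibility (all lambda_i >= 0): FAILS
Complementary slackness (lambda_i * g_i(x) = 0 for all i): OK

Verdict: the first failing condition is dual_feasibility -> dual.

dual


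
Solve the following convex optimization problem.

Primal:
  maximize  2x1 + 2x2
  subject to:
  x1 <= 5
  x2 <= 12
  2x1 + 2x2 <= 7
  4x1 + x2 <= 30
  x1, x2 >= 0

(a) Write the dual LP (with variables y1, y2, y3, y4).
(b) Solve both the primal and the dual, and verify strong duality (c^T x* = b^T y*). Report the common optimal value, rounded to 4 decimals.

The standard primal-dual pair for 'max c^T x s.t. A x <= b, x >= 0' is:
  Dual:  min b^T y  s.t.  A^T y >= c,  y >= 0.

So the dual LP is:
  minimize  5y1 + 12y2 + 7y3 + 30y4
  subject to:
    y1 + 2y3 + 4y4 >= 2
    y2 + 2y3 + y4 >= 2
    y1, y2, y3, y4 >= 0

Solving the primal: x* = (3.5, 0).
  primal value c^T x* = 7.
Solving the dual: y* = (0, 0, 1, 0).
  dual value b^T y* = 7.
Strong duality: c^T x* = b^T y*. Confirmed.

7


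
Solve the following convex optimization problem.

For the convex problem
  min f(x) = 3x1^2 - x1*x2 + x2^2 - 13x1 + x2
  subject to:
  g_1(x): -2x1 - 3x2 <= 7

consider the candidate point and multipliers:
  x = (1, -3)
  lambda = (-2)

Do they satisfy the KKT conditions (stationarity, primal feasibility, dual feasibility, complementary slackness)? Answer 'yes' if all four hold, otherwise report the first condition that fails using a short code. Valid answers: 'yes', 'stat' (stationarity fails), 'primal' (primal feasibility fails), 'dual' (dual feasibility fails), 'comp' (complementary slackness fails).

Gradient of f: grad f(x) = Q x + c = (-4, -6)
Constraint values g_i(x) = a_i^T x - b_i:
  g_1((1, -3)) = 0
Stationarity residual: grad f(x) + sum_i lambda_i a_i = (0, 0)
  -> stationarity OK
Primal feasibility (all g_i <= 0): OK
Dual feasibility (all lambda_i >= 0): FAILS
Complementary slackness (lambda_i * g_i(x) = 0 for all i): OK

Verdict: the first failing condition is dual_feasibility -> dual.

dual


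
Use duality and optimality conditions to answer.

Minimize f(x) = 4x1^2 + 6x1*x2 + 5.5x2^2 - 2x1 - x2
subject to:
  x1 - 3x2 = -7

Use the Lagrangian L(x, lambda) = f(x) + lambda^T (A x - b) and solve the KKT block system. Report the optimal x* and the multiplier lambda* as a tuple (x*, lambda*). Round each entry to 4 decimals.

Form the Lagrangian:
  L(x, lambda) = (1/2) x^T Q x + c^T x + lambda^T (A x - b)
Stationarity (grad_x L = 0): Q x + c + A^T lambda = 0.
Primal feasibility: A x = b.

This gives the KKT block system:
  [ Q   A^T ] [ x     ]   [-c ]
  [ A    0  ] [ lambda ] = [ b ]

Solving the linear system:
  x*      = (-1.5294, 1.8235)
  lambda* = (3.2941)
  f(x*)   = 12.1471

x* = (-1.5294, 1.8235), lambda* = (3.2941)


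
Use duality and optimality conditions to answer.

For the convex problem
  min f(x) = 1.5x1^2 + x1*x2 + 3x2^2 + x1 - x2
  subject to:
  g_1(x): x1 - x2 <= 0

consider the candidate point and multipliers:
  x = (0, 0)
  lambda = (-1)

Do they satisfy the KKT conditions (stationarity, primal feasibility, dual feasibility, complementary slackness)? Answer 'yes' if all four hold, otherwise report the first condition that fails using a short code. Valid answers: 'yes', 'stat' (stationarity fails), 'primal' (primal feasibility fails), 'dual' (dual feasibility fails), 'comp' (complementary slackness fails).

Gradient of f: grad f(x) = Q x + c = (1, -1)
Constraint values g_i(x) = a_i^T x - b_i:
  g_1((0, 0)) = 0
Stationarity residual: grad f(x) + sum_i lambda_i a_i = (0, 0)
  -> stationarity OK
Primal feasibility (all g_i <= 0): OK
Dual feasibility (all lambda_i >= 0): FAILS
Complementary slackness (lambda_i * g_i(x) = 0 for all i): OK

Verdict: the first failing condition is dual_feasibility -> dual.

dual


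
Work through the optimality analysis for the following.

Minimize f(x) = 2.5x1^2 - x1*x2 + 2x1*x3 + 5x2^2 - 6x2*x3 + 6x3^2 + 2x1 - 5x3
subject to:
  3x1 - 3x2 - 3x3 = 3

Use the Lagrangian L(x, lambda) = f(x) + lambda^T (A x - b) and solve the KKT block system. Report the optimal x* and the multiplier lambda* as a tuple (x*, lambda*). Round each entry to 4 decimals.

Form the Lagrangian:
  L(x, lambda) = (1/2) x^T Q x + c^T x + lambda^T (A x - b)
Stationarity (grad_x L = 0): Q x + c + A^T lambda = 0.
Primal feasibility: A x = b.

This gives the KKT block system:
  [ Q   A^T ] [ x     ]   [-c ]
  [ A    0  ] [ lambda ] = [ b ]

Solving the linear system:
  x*      = (0.348, -0.4615, -0.1905)
  lambda* = (-1.2735)
  f(x*)   = 2.7344

x* = (0.348, -0.4615, -0.1905), lambda* = (-1.2735)


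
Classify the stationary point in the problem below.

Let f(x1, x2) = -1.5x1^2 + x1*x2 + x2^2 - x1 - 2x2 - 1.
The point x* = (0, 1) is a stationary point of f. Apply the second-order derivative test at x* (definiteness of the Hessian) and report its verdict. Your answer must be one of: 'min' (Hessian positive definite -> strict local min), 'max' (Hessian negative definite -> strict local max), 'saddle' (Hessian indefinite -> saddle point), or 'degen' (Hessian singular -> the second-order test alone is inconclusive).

Compute the Hessian H = grad^2 f:
  H = [[-3, 1], [1, 2]]
Verify stationarity: grad f(x*) = H x* + g = (0, 0).
Eigenvalues of H: -3.1926, 2.1926.
Eigenvalues have mixed signs, so H is indefinite -> x* is a saddle point.

saddle


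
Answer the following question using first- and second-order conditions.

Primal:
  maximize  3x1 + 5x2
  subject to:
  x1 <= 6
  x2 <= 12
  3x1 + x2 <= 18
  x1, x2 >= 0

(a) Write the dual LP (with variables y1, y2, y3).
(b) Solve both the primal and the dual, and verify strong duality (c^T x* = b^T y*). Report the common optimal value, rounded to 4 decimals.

The standard primal-dual pair for 'max c^T x s.t. A x <= b, x >= 0' is:
  Dual:  min b^T y  s.t.  A^T y >= c,  y >= 0.

So the dual LP is:
  minimize  6y1 + 12y2 + 18y3
  subject to:
    y1 + 3y3 >= 3
    y2 + y3 >= 5
    y1, y2, y3 >= 0

Solving the primal: x* = (2, 12).
  primal value c^T x* = 66.
Solving the dual: y* = (0, 4, 1).
  dual value b^T y* = 66.
Strong duality: c^T x* = b^T y*. Confirmed.

66
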